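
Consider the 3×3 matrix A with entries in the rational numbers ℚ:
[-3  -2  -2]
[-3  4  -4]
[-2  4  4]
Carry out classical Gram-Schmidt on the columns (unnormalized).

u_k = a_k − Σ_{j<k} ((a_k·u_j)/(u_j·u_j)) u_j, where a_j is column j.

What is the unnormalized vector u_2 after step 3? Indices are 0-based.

Step 1: u_0 = a_0 = (-3, -3, -2).
Step 2: u_1 = a_1 − (-7/11)·u_0 = (-43/11, 23/11, 30/11).
Step 3: u_2 = a_2 − (5/11)·u_0 − (57/149)·u_1 = (128/149, -512/149, 576/149).

u_2 = (128/149, -512/149, 576/149)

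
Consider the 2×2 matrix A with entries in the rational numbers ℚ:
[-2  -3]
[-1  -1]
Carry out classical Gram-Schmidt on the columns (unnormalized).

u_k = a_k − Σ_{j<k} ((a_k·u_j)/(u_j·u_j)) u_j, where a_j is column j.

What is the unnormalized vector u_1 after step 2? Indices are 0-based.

u_1 = (-1/5, 2/5)

Step 1: u_0 = a_0 = (-2, -1).
Step 2: u_1 = a_1 − (7/5)·u_0 = (-1/5, 2/5).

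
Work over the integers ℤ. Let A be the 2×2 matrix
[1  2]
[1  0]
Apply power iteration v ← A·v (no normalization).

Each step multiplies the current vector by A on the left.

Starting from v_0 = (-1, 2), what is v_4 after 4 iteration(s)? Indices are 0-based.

v_0 = (-1, 2).
v_1 = A·v_0 = (3, -1).
v_2 = A·v_1 = (1, 3).
v_3 = A·v_2 = (7, 1).
v_4 = A·v_3 = (9, 7).

v_4 = (9, 7)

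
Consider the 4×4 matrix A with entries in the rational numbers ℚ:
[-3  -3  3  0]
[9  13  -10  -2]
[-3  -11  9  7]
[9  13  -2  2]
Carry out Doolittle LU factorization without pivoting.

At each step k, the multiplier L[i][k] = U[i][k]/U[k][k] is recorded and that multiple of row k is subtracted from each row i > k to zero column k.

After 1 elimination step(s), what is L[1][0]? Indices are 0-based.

L[1][0] = -3

Step 1: pivot at (0,0) is -3.
  row1 ← row1 − (-3)·row0  ⇒  L[1][0]=-3, U row1=(0, 4, -1, -2)
  row2 ← row2 − (1)·row0  ⇒  L[2][0]=1, U row2=(0, -8, 6, 7)
  row3 ← row3 − (-3)·row0  ⇒  L[3][0]=-3, U row3=(0, 4, 7, 2)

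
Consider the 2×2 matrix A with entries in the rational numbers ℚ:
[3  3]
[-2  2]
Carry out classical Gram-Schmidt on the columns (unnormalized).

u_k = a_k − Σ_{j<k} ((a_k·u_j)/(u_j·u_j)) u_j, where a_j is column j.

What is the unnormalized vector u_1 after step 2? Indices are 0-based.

u_1 = (24/13, 36/13)

Step 1: u_0 = a_0 = (3, -2).
Step 2: u_1 = a_1 − (5/13)·u_0 = (24/13, 36/13).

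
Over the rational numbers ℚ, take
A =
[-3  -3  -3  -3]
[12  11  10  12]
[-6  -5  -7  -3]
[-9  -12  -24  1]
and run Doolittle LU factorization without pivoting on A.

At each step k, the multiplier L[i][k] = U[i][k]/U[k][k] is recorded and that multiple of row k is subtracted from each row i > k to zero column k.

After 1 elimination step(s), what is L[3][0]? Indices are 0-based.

k=0: U[0][0]=-3
  eliminate (1,0): mult=-4, new row 1: (0, -1, -2, 0); set L[1][0]=-4
  eliminate (2,0): mult=2, new row 2: (0, 1, -1, 3); set L[2][0]=2
  eliminate (3,0): mult=3, new row 3: (0, -3, -15, 10); set L[3][0]=3

L[3][0] = 3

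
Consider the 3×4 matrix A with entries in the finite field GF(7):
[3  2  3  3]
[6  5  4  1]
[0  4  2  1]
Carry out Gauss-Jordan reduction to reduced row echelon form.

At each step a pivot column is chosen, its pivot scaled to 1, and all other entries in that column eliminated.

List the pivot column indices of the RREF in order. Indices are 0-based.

pivot columns: 0, 1, 2

step 1: normalize row 0 (÷3) = (1, 3, 1, 1)
  row 1: subtract 6×row0 = (0, 1, 5, 2)
step 2: normalize row 1 (÷1) = (0, 1, 5, 2)
  row 0: subtract 3×row1 = (1, 0, 0, 2)
  row 2: subtract 4×row1 = (0, 0, 3, 0)
step 3: normalize row 2 (÷3) = (0, 0, 1, 0)
  row 1: subtract 5×row2 = (0, 1, 0, 2)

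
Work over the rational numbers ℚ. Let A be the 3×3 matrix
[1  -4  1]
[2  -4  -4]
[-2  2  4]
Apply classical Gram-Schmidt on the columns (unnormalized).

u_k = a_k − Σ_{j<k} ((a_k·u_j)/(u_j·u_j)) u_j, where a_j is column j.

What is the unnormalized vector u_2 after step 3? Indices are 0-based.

Step 1: u_0 = a_0 = (1, 2, -2).
Step 2: u_1 = a_1 − (-16/9)·u_0 = (-20/9, -4/9, -14/9).
Step 3: u_2 = a_2 − (-5/3)·u_0 − (-15/17)·u_1 = (12/17, -18/17, -12/17).

u_2 = (12/17, -18/17, -12/17)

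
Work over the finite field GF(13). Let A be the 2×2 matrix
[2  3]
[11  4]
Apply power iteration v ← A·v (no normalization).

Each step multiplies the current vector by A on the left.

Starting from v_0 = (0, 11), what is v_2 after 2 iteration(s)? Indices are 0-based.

v_0 = (0, 11).
v_1 = A·v_0 = (7, 5).
v_2 = A·v_1 = (3, 6).

v_2 = (3, 6)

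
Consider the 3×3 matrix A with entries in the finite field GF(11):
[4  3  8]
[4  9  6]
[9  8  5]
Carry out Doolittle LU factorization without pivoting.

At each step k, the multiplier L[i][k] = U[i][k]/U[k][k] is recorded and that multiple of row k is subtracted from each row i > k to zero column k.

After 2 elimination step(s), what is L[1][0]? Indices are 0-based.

L[1][0] = 1

Step 1: pivot at (0,0) is 4.
  row1 ← row1 − (1)·row0  ⇒  L[1][0]=1, U row1=(0, 6, 9)
  row2 ← row2 − (5)·row0  ⇒  L[2][0]=5, U row2=(0, 4, 9)
Step 2: pivot at (1,1) is 6.
  row2 ← row2 − (8)·row1  ⇒  L[2][1]=8, U row2=(0, 0, 3)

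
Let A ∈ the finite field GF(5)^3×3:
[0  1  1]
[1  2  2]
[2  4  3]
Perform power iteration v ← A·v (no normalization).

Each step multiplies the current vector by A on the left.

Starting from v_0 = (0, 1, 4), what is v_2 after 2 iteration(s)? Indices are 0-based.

v_0 = (0, 1, 4).
v_1 = A·v_0 = (0, 0, 1).
v_2 = A·v_1 = (1, 2, 3).

v_2 = (1, 2, 3)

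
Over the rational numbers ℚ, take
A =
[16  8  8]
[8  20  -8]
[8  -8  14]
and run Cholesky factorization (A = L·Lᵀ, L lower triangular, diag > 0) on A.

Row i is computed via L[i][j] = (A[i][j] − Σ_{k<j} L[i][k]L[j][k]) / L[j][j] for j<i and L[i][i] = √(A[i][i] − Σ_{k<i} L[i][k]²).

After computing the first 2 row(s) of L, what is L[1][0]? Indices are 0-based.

L[1][0] = 2

Step 1: L[0][0] = √(16) = 4.
  L[1][0] = (8) / L[0][0] = 2.
Step 2: L[1][1] = √(16) = 4.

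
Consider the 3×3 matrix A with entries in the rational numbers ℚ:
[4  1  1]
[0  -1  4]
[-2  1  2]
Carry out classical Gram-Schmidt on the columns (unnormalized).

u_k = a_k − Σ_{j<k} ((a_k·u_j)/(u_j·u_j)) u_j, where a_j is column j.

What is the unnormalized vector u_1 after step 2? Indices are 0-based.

Step 1: u_0 = a_0 = (4, 0, -2).
Step 2: u_1 = a_1 − (1/10)·u_0 = (3/5, -1, 6/5).

u_1 = (3/5, -1, 6/5)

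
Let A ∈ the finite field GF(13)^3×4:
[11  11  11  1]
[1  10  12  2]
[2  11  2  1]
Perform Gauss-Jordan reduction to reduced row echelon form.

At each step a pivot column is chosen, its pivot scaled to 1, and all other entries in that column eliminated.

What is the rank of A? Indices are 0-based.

rank = 3

pivot(0,0)=11: scale R0 → (1, 1, 1, 6)
  clear (1,0): R1 −= (1)R0 → (0, 9, 11, 9)
  clear (2,0): R2 −= (2)R0 → (0, 9, 0, 2)
pivot(1,1)=9: scale R1 → (0, 1, 7, 1)
  clear (0,1): R0 −= (1)R1 → (1, 0, 7, 5)
  clear (2,1): R2 −= (9)R1 → (0, 0, 2, 6)
pivot(2,2)=2: scale R2 → (0, 0, 1, 3)
  clear (0,2): R0 −= (7)R2 → (1, 0, 0, 10)
  clear (1,2): R1 −= (7)R2 → (0, 1, 0, 6)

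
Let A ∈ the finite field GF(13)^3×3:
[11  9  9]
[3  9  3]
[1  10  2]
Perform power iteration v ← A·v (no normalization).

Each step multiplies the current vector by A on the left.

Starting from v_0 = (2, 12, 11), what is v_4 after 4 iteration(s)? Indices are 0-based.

v_4 = (7, 1, 0)

v_0 = (2, 12, 11).
v_1 = A·v_0 = (8, 4, 1).
v_2 = A·v_1 = (3, 11, 11).
v_3 = A·v_2 = (10, 11, 5).
v_4 = A·v_3 = (7, 1, 0).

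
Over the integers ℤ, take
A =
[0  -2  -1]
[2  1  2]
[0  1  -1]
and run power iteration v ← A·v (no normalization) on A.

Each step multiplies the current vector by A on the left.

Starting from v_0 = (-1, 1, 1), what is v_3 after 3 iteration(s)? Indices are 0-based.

v_0 = (-1, 1, 1).
v_1 = A·v_0 = (-3, 1, 0).
v_2 = A·v_1 = (-2, -5, 1).
v_3 = A·v_2 = (9, -7, -6).

v_3 = (9, -7, -6)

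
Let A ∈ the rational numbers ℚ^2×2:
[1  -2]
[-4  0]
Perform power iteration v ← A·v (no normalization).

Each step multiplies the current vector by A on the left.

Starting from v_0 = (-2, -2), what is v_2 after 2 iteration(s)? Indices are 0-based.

v_0 = (-2, -2).
v_1 = A·v_0 = (2, 8).
v_2 = A·v_1 = (-14, -8).

v_2 = (-14, -8)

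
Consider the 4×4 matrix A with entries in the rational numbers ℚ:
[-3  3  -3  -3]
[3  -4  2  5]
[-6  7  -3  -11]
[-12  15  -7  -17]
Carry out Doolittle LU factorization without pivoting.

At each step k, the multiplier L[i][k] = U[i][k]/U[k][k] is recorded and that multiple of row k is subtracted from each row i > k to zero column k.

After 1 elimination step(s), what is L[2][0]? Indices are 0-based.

Step 1: pivot at (0,0) is -3.
  row1 ← row1 − (-1)·row0  ⇒  L[1][0]=-1, U row1=(0, -1, -1, 2)
  row2 ← row2 − (2)·row0  ⇒  L[2][0]=2, U row2=(0, 1, 3, -5)
  row3 ← row3 − (4)·row0  ⇒  L[3][0]=4, U row3=(0, 3, 5, -5)

L[2][0] = 2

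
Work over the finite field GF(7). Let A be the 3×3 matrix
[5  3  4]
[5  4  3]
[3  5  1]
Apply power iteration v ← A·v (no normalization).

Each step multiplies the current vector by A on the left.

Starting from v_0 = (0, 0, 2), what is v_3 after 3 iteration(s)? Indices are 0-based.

v_0 = (0, 0, 2).
v_1 = A·v_0 = (1, 6, 2).
v_2 = A·v_1 = (3, 0, 0).
v_3 = A·v_2 = (1, 1, 2).

v_3 = (1, 1, 2)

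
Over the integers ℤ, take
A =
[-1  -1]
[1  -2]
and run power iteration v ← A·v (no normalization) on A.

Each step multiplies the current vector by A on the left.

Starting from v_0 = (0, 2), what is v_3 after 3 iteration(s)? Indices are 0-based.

v_0 = (0, 2).
v_1 = A·v_0 = (-2, -4).
v_2 = A·v_1 = (6, 6).
v_3 = A·v_2 = (-12, -6).

v_3 = (-12, -6)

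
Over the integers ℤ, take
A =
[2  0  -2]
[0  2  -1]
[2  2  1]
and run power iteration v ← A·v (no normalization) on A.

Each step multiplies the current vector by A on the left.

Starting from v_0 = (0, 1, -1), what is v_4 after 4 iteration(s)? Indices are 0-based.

v_0 = (0, 1, -1).
v_1 = A·v_0 = (2, 3, 1).
v_2 = A·v_1 = (2, 5, 11).
v_3 = A·v_2 = (-18, -1, 25).
v_4 = A·v_3 = (-86, -27, -13).

v_4 = (-86, -27, -13)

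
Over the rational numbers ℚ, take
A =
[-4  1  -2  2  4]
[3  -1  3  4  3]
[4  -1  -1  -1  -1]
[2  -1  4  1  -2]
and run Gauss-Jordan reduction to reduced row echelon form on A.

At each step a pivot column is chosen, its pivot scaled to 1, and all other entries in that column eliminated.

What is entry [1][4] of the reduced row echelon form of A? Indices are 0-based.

M[1][4] = 2

pivot(0,0)=-4: scale R0 → (1, -1/4, 1/2, -1/2, -1)
  clear (1,0): R1 −= (3)R0 → (0, -1/4, 3/2, 11/2, 6)
  clear (2,0): R2 −= (4)R0 → (0, 0, -3, 1, 3)
  clear (3,0): R3 −= (2)R0 → (0, -1/2, 3, 2, 0)
pivot(1,1)=-1/4: scale R1 → (0, 1, -6, -22, -24)
  clear (0,1): R0 −= (-1/4)R1 → (1, 0, -1, -6, -7)
  clear (3,1): R3 −= (-1/2)R1 → (0, 0, 0, -9, -12)
pivot(2,2)=-3: scale R2 → (0, 0, 1, -1/3, -1)
  clear (0,2): R0 −= (-1)R2 → (1, 0, 0, -19/3, -8)
  clear (1,2): R1 −= (-6)R2 → (0, 1, 0, -24, -30)
pivot(3,3)=-9: scale R3 → (0, 0, 0, 1, 4/3)
  clear (0,3): R0 −= (-19/3)R3 → (1, 0, 0, 0, 4/9)
  clear (1,3): R1 −= (-24)R3 → (0, 1, 0, 0, 2)
  clear (2,3): R2 −= (-1/3)R3 → (0, 0, 1, 0, -5/9)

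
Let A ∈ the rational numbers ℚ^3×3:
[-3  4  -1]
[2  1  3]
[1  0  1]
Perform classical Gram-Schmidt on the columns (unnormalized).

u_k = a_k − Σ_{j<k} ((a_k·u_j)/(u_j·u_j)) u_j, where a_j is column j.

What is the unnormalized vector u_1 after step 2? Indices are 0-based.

u_1 = (13/7, 17/7, 5/7)

Step 1: u_0 = a_0 = (-3, 2, 1).
Step 2: u_1 = a_1 − (-5/7)·u_0 = (13/7, 17/7, 5/7).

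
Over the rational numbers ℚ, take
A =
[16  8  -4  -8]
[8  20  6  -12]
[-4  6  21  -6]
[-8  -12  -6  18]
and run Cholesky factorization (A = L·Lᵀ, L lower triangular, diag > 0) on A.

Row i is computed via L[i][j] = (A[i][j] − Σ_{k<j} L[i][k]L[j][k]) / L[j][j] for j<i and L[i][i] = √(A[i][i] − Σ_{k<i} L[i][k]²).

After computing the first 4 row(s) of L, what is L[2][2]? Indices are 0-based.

L[2][2] = 4

Step 1: L[0][0] = √(16) = 4.
  L[1][0] = (8) / L[0][0] = 2.
Step 2: L[1][1] = √(16) = 4.
  L[2][0] = (-4) / L[0][0] = -1.
  L[2][1] = (8) / L[1][1] = 2.
Step 3: L[2][2] = √(16) = 4.
  L[3][0] = (-8) / L[0][0] = -2.
  L[3][1] = (-8) / L[1][1] = -2.
  L[3][2] = (-4) / L[2][2] = -1.
Step 4: L[3][3] = √(9) = 3.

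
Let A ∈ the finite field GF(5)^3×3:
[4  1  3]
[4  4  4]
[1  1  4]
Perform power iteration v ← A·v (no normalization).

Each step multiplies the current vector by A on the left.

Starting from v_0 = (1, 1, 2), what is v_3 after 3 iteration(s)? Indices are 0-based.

v_3 = (4, 0, 1)

v_0 = (1, 1, 2).
v_1 = A·v_0 = (1, 1, 0).
v_2 = A·v_1 = (0, 3, 2).
v_3 = A·v_2 = (4, 0, 1).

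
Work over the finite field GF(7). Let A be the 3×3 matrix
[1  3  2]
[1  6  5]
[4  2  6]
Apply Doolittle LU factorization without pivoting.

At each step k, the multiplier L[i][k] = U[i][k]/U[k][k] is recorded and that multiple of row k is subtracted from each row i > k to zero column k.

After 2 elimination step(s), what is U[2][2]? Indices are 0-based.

Step 1: pivot at (0,0) is 1.
  row1 ← row1 − (1)·row0  ⇒  L[1][0]=1, U row1=(0, 3, 3)
  row2 ← row2 − (4)·row0  ⇒  L[2][0]=4, U row2=(0, 4, 5)
Step 2: pivot at (1,1) is 3.
  row2 ← row2 − (6)·row1  ⇒  L[2][1]=6, U row2=(0, 0, 1)

U[2][2] = 1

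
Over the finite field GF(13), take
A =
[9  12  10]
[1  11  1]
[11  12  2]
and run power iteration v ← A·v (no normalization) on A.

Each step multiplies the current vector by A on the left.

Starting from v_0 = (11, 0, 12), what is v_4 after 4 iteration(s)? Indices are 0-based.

v_4 = (6, 4, 9)

v_0 = (11, 0, 12).
v_1 = A·v_0 = (11, 10, 2).
v_2 = A·v_1 = (5, 6, 11).
v_3 = A·v_2 = (6, 4, 6).
v_4 = A·v_3 = (6, 4, 9).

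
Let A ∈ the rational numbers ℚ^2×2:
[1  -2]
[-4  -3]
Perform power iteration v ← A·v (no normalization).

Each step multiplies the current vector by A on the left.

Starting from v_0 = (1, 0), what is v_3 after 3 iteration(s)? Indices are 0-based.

v_0 = (1, 0).
v_1 = A·v_0 = (1, -4).
v_2 = A·v_1 = (9, 8).
v_3 = A·v_2 = (-7, -60).

v_3 = (-7, -60)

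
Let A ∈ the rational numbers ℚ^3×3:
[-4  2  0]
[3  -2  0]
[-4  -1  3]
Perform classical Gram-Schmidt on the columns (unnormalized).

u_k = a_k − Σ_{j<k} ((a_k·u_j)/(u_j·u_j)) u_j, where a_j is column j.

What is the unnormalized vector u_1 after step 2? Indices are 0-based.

Step 1: u_0 = a_0 = (-4, 3, -4).
Step 2: u_1 = a_1 − (-10/41)·u_0 = (42/41, -52/41, -81/41).

u_1 = (42/41, -52/41, -81/41)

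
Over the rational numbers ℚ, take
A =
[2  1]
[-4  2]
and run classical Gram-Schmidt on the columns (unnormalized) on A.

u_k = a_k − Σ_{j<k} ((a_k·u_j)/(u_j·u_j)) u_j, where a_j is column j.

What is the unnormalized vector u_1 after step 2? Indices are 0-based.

u_1 = (8/5, 4/5)

Step 1: u_0 = a_0 = (2, -4).
Step 2: u_1 = a_1 − (-3/10)·u_0 = (8/5, 4/5).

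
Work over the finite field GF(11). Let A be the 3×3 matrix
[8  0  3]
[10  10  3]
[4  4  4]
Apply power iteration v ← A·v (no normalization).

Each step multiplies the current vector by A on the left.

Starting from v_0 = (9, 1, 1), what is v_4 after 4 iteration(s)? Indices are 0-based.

v_4 = (5, 8, 10)

v_0 = (9, 1, 1).
v_1 = A·v_0 = (9, 4, 0).
v_2 = A·v_1 = (6, 9, 8).
v_3 = A·v_2 = (6, 9, 4).
v_4 = A·v_3 = (5, 8, 10).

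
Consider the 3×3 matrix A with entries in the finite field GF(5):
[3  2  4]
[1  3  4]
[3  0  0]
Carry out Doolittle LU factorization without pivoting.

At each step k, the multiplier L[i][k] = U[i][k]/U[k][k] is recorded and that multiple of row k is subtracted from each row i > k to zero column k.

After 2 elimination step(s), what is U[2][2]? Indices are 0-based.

k=0: U[0][0]=3
  eliminate (1,0): mult=2, new row 1: (0, 4, 1); set L[1][0]=2
  eliminate (2,0): mult=1, new row 2: (0, 3, 1); set L[2][0]=1
k=1: U[1][1]=4
  eliminate (2,1): mult=2, new row 2: (0, 0, 4); set L[2][1]=2

U[2][2] = 4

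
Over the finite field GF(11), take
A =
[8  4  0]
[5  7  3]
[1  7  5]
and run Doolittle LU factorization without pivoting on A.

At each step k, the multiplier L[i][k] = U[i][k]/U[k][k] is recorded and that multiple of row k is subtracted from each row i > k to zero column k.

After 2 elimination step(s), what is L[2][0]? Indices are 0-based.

L[2][0] = 7

Step 1: pivot at (0,0) is 8.
  row1 ← row1 − (2)·row0  ⇒  L[1][0]=2, U row1=(0, 10, 3)
  row2 ← row2 − (7)·row0  ⇒  L[2][0]=7, U row2=(0, 1, 5)
Step 2: pivot at (1,1) is 10.
  row2 ← row2 − (10)·row1  ⇒  L[2][1]=10, U row2=(0, 0, 8)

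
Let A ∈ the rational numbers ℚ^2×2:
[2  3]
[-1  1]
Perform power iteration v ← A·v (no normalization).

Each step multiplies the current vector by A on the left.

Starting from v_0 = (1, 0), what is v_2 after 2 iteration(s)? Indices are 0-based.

v_0 = (1, 0).
v_1 = A·v_0 = (2, -1).
v_2 = A·v_1 = (1, -3).

v_2 = (1, -3)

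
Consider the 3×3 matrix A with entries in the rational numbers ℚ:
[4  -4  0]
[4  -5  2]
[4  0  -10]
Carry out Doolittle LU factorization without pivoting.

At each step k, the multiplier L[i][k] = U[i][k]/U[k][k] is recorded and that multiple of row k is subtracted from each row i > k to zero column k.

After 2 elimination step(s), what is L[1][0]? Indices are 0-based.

L[1][0] = 1

Step 1: pivot at (0,0) is 4.
  row1 ← row1 − (1)·row0  ⇒  L[1][0]=1, U row1=(0, -1, 2)
  row2 ← row2 − (1)·row0  ⇒  L[2][0]=1, U row2=(0, 4, -10)
Step 2: pivot at (1,1) is -1.
  row2 ← row2 − (-4)·row1  ⇒  L[2][1]=-4, U row2=(0, 0, -2)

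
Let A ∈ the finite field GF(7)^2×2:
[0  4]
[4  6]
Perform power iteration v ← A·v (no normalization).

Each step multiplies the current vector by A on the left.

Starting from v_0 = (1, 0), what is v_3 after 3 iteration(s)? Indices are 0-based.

v_0 = (1, 0).
v_1 = A·v_0 = (0, 4).
v_2 = A·v_1 = (2, 3).
v_3 = A·v_2 = (5, 5).

v_3 = (5, 5)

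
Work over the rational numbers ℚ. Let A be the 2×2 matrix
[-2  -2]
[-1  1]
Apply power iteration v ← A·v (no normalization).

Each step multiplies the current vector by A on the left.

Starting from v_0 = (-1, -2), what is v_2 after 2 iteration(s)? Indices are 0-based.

v_0 = (-1, -2).
v_1 = A·v_0 = (6, -1).
v_2 = A·v_1 = (-10, -7).

v_2 = (-10, -7)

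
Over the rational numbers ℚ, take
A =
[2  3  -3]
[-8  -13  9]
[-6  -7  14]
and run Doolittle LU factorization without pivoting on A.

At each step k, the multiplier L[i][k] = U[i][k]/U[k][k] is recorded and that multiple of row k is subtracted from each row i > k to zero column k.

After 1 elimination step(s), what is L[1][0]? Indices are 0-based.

[col 0] pivot 2
  R1 -= -4*R0 → (0, -1, -3)  (L[1][0] := -4)
  R2 -= -3*R0 → (0, 2, 5)  (L[2][0] := -3)

L[1][0] = -4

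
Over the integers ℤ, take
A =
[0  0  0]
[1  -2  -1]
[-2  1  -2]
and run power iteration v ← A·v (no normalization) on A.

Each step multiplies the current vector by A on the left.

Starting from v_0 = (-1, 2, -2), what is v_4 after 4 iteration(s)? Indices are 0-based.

v_0 = (-1, 2, -2).
v_1 = A·v_0 = (0, -3, 8).
v_2 = A·v_1 = (0, -2, -19).
v_3 = A·v_2 = (0, 23, 36).
v_4 = A·v_3 = (0, -82, -49).

v_4 = (0, -82, -49)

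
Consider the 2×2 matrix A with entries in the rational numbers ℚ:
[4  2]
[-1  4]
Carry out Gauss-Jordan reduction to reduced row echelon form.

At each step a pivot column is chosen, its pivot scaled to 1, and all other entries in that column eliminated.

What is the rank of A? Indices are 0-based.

rank = 2

[1] R0 /= 4  ⇒  (1, 1/2)
     R1 -= -1·R0  ⇒  (0, 9/2)
[2] R1 /= 9/2  ⇒  (0, 1)
     R0 -= 1/2·R1  ⇒  (1, 0)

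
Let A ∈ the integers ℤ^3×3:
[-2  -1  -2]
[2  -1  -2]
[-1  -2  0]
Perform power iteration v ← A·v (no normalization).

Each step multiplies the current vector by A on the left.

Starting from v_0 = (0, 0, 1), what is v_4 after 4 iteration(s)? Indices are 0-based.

v_4 = (46, -42, 18)

v_0 = (0, 0, 1).
v_1 = A·v_0 = (-2, -2, 0).
v_2 = A·v_1 = (6, -2, 6).
v_3 = A·v_2 = (-22, 2, -2).
v_4 = A·v_3 = (46, -42, 18).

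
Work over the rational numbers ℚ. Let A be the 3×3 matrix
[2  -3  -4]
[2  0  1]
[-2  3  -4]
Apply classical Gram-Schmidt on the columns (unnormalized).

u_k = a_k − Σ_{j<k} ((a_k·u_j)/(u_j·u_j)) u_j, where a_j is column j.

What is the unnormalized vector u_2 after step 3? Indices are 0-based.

Step 1: u_0 = a_0 = (2, 2, -2).
Step 2: u_1 = a_1 − (-1)·u_0 = (-1, 2, 1).
Step 3: u_2 = a_2 − (1/6)·u_0 − (1/3)·u_1 = (-4, 0, -4).

u_2 = (-4, 0, -4)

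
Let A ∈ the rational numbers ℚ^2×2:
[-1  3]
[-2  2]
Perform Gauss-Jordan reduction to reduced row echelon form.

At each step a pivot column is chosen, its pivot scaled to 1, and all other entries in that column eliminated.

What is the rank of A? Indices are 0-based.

[1] R0 /= -1  ⇒  (1, -3)
     R1 -= -2·R0  ⇒  (0, -4)
[2] R1 /= -4  ⇒  (0, 1)
     R0 -= -3·R1  ⇒  (1, 0)

rank = 2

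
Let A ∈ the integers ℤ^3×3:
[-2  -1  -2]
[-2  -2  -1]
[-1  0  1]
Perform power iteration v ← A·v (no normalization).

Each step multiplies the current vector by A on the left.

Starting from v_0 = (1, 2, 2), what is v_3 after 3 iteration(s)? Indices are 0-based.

v_0 = (1, 2, 2).
v_1 = A·v_0 = (-8, -8, 1).
v_2 = A·v_1 = (22, 31, 9).
v_3 = A·v_2 = (-93, -115, -13).

v_3 = (-93, -115, -13)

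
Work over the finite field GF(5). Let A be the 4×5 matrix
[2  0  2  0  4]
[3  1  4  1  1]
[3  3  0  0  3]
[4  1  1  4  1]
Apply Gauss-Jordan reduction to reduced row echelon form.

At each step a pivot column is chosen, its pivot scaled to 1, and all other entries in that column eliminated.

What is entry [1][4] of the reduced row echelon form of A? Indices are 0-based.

[1] R0 /= 2  ⇒  (1, 0, 1, 0, 2)
     R1 -= 3·R0  ⇒  (0, 1, 1, 1, 0)
     R2 -= 3·R0  ⇒  (0, 3, 2, 0, 2)
     R3 -= 4·R0  ⇒  (0, 1, 2, 4, 3)
[2] R1 /= 1  ⇒  (0, 1, 1, 1, 0)
     R2 -= 3·R1  ⇒  (0, 0, 4, 2, 2)
     R3 -= 1·R1  ⇒  (0, 0, 1, 3, 3)
[3] R2 /= 4  ⇒  (0, 0, 1, 3, 3)
     R0 -= 1·R2  ⇒  (1, 0, 0, 2, 4)
     R1 -= 1·R2  ⇒  (0, 1, 0, 3, 2)
     R3 -= 1·R2  ⇒  (0, 0, 0, 0, 0)
column 3 empty below row 3
column 4 empty below row 3

M[1][4] = 2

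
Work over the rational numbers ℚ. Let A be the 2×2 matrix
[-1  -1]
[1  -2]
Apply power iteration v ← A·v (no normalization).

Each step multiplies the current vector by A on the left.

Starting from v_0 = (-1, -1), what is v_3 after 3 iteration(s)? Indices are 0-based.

v_0 = (-1, -1).
v_1 = A·v_0 = (2, 1).
v_2 = A·v_1 = (-3, 0).
v_3 = A·v_2 = (3, -3).

v_3 = (3, -3)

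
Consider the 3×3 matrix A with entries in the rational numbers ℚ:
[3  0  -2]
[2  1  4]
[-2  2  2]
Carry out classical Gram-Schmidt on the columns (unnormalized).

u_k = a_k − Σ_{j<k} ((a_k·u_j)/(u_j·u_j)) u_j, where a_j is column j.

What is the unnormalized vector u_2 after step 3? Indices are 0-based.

u_2 = (-20/9, 20/9, -10/9)

Step 1: u_0 = a_0 = (3, 2, -2).
Step 2: u_1 = a_1 − (-2/17)·u_0 = (6/17, 21/17, 30/17).
Step 3: u_2 = a_2 − (-2/17)·u_0 − (44/27)·u_1 = (-20/9, 20/9, -10/9).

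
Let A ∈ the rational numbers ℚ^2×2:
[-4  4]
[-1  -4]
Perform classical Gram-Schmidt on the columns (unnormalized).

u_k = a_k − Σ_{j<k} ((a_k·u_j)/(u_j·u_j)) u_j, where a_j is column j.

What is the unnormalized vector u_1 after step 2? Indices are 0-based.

u_1 = (20/17, -80/17)

Step 1: u_0 = a_0 = (-4, -1).
Step 2: u_1 = a_1 − (-12/17)·u_0 = (20/17, -80/17).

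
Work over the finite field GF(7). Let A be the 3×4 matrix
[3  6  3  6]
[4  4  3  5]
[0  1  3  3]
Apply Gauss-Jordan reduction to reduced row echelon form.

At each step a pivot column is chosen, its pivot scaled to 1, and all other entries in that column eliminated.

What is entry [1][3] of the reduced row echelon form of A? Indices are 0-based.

step 1: normalize row 0 (÷3) = (1, 2, 1, 2)
  row 1: subtract 4×row0 = (0, 3, 6, 4)
step 2: normalize row 1 (÷3) = (0, 1, 2, 6)
  row 0: subtract 2×row1 = (1, 0, 4, 4)
  row 2: subtract 1×row1 = (0, 0, 1, 4)
step 3: normalize row 2 (÷1) = (0, 0, 1, 4)
  row 0: subtract 4×row2 = (1, 0, 0, 2)
  row 1: subtract 2×row2 = (0, 1, 0, 5)

M[1][3] = 5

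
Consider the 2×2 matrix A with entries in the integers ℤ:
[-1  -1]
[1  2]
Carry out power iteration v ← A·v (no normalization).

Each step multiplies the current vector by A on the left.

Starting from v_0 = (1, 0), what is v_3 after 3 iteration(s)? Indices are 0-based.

v_3 = (-1, 2)

v_0 = (1, 0).
v_1 = A·v_0 = (-1, 1).
v_2 = A·v_1 = (0, 1).
v_3 = A·v_2 = (-1, 2).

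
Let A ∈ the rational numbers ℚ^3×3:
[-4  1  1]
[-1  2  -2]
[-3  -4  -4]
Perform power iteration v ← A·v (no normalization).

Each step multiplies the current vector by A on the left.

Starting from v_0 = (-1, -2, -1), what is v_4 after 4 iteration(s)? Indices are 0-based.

v_0 = (-1, -2, -1).
v_1 = A·v_0 = (1, -1, 15).
v_2 = A·v_1 = (10, -33, -59).
v_3 = A·v_2 = (-132, 42, 338).
v_4 = A·v_3 = (908, -460, -1124).

v_4 = (908, -460, -1124)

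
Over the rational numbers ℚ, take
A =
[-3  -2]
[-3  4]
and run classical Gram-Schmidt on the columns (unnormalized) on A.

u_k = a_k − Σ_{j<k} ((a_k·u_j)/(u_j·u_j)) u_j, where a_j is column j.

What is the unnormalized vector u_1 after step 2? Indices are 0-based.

u_1 = (-3, 3)

Step 1: u_0 = a_0 = (-3, -3).
Step 2: u_1 = a_1 − (-1/3)·u_0 = (-3, 3).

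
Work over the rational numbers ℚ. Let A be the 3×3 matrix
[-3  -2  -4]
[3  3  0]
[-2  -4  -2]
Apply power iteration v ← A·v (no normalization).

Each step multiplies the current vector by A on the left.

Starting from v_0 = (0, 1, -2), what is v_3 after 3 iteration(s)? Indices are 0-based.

v_0 = (0, 1, -2).
v_1 = A·v_0 = (6, 3, 0).
v_2 = A·v_1 = (-24, 27, -24).
v_3 = A·v_2 = (114, 9, -12).

v_3 = (114, 9, -12)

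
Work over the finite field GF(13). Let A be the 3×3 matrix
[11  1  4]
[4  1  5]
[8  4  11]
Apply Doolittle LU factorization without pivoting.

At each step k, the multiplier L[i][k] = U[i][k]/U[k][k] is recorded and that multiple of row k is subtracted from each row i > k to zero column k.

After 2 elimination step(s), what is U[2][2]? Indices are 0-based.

U[2][2] = 1

k=0: U[0][0]=11
  eliminate (1,0): mult=11, new row 1: (0, 3, 0); set L[1][0]=11
  eliminate (2,0): mult=9, new row 2: (0, 8, 1); set L[2][0]=9
k=1: U[1][1]=3
  eliminate (2,1): mult=7, new row 2: (0, 0, 1); set L[2][1]=7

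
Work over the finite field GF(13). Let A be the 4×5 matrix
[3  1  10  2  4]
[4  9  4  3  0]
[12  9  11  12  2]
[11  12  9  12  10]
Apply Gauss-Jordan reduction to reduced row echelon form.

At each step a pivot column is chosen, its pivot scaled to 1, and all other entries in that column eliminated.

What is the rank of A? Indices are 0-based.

pivot(0,0)=3: scale R0 → (1, 9, 12, 5, 10)
  clear (1,0): R1 −= (4)R0 → (0, 12, 8, 9, 12)
  clear (2,0): R2 −= (12)R0 → (0, 5, 10, 4, 12)
  clear (3,0): R3 −= (11)R0 → (0, 4, 7, 9, 4)
pivot(1,1)=12: scale R1 → (0, 1, 5, 4, 1)
  clear (0,1): R0 −= (9)R1 → (1, 0, 6, 8, 1)
  clear (2,1): R2 −= (5)R1 → (0, 0, 11, 10, 7)
  clear (3,1): R3 −= (4)R1 → (0, 0, 0, 6, 0)
pivot(2,2)=11: scale R2 → (0, 0, 1, 8, 3)
  clear (0,2): R0 −= (6)R2 → (1, 0, 0, 12, 9)
  clear (1,2): R1 −= (5)R2 → (0, 1, 0, 3, 12)
pivot(3,3)=6: scale R3 → (0, 0, 0, 1, 0)
  clear (0,3): R0 −= (12)R3 → (1, 0, 0, 0, 9)
  clear (1,3): R1 −= (3)R3 → (0, 1, 0, 0, 12)
  clear (2,3): R2 −= (8)R3 → (0, 0, 1, 0, 3)

rank = 4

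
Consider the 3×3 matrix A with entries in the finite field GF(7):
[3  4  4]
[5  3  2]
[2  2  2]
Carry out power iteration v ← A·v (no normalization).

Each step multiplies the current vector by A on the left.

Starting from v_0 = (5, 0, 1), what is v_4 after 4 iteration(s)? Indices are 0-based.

v_0 = (5, 0, 1).
v_1 = A·v_0 = (5, 6, 5).
v_2 = A·v_1 = (3, 4, 4).
v_3 = A·v_2 = (6, 0, 1).
v_4 = A·v_3 = (1, 4, 0).

v_4 = (1, 4, 0)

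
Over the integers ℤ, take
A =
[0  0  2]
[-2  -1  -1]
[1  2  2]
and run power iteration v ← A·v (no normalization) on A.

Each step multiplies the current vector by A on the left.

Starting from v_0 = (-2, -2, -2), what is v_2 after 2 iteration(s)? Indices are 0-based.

v_2 = (-20, 10, -8)

v_0 = (-2, -2, -2).
v_1 = A·v_0 = (-4, 8, -10).
v_2 = A·v_1 = (-20, 10, -8).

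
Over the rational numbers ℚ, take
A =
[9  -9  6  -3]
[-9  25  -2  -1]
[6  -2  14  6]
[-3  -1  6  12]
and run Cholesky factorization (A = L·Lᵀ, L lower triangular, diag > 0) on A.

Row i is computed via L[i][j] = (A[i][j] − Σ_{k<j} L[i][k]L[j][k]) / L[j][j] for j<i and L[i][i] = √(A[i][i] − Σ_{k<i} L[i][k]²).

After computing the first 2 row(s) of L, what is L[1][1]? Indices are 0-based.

Step 1: L[0][0] = √(9) = 3.
  L[1][0] = (-9) / L[0][0] = -3.
Step 2: L[1][1] = √(16) = 4.

L[1][1] = 4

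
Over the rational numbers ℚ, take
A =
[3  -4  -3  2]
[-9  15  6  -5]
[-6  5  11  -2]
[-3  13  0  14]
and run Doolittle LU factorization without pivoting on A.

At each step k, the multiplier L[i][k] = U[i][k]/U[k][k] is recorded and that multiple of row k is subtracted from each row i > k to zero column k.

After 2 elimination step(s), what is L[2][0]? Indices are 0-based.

L[2][0] = -2

k=0: U[0][0]=3
  eliminate (1,0): mult=-3, new row 1: (0, 3, -3, 1); set L[1][0]=-3
  eliminate (2,0): mult=-2, new row 2: (0, -3, 5, 2); set L[2][0]=-2
  eliminate (3,0): mult=-1, new row 3: (0, 9, -3, 16); set L[3][0]=-1
k=1: U[1][1]=3
  eliminate (2,1): mult=-1, new row 2: (0, 0, 2, 3); set L[2][1]=-1
  eliminate (3,1): mult=3, new row 3: (0, 0, 6, 13); set L[3][1]=3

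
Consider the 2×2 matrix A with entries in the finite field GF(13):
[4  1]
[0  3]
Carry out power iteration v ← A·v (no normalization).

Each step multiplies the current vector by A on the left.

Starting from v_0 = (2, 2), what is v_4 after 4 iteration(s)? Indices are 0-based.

v_0 = (2, 2).
v_1 = A·v_0 = (10, 6).
v_2 = A·v_1 = (7, 5).
v_3 = A·v_2 = (7, 2).
v_4 = A·v_3 = (4, 6).

v_4 = (4, 6)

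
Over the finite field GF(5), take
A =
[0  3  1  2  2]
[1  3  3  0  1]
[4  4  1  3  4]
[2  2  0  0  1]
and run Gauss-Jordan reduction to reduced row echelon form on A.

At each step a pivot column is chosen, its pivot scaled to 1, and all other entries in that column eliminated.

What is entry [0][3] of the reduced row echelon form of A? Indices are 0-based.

[1] R0 <-> R1
[1] R0 /= 1  ⇒  (1, 3, 3, 0, 1)
     R2 -= 4·R0  ⇒  (0, 2, 4, 3, 0)
     R3 -= 2·R0  ⇒  (0, 1, 4, 0, 4)
[2] R1 /= 3  ⇒  (0, 1, 2, 4, 4)
     R0 -= 3·R1  ⇒  (1, 0, 2, 3, 4)
     R2 -= 2·R1  ⇒  (0, 0, 0, 0, 2)
     R3 -= 1·R1  ⇒  (0, 0, 2, 1, 0)
[3] R2 <-> R3
[3] R2 /= 2  ⇒  (0, 0, 1, 3, 0)
     R0 -= 2·R2  ⇒  (1, 0, 0, 2, 4)
     R1 -= 2·R2  ⇒  (0, 1, 0, 3, 4)
column 3 empty below row 3
[4] R3 /= 2  ⇒  (0, 0, 0, 0, 1)
     R0 -= 4·R3  ⇒  (1, 0, 0, 2, 0)
     R1 -= 4·R3  ⇒  (0, 1, 0, 3, 0)

M[0][3] = 2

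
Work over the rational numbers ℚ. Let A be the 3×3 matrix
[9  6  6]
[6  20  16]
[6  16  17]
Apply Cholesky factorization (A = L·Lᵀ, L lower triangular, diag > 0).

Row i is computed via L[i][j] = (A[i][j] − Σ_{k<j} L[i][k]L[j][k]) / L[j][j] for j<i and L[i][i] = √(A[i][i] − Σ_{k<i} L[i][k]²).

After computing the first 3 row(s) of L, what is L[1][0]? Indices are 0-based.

L[1][0] = 2

Step 1: L[0][0] = √(9) = 3.
  L[1][0] = (6) / L[0][0] = 2.
Step 2: L[1][1] = √(16) = 4.
  L[2][0] = (6) / L[0][0] = 2.
  L[2][1] = (12) / L[1][1] = 3.
Step 3: L[2][2] = √(4) = 2.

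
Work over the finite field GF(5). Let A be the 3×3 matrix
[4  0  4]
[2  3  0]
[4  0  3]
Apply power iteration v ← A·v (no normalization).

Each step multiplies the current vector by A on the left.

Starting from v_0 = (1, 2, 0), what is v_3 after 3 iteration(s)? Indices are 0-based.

v_0 = (1, 2, 0).
v_1 = A·v_0 = (4, 3, 4).
v_2 = A·v_1 = (2, 2, 3).
v_3 = A·v_2 = (0, 0, 2).

v_3 = (0, 0, 2)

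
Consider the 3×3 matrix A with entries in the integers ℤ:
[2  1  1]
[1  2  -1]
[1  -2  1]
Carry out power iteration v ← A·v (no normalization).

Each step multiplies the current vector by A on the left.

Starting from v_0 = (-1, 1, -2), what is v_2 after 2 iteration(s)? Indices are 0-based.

v_0 = (-1, 1, -2).
v_1 = A·v_0 = (-3, 3, -5).
v_2 = A·v_1 = (-8, 8, -14).

v_2 = (-8, 8, -14)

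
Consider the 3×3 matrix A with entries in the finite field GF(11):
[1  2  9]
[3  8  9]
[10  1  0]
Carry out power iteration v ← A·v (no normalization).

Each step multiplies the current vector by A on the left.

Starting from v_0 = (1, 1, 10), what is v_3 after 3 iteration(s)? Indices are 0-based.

v_3 = (0, 6, 0)

v_0 = (1, 1, 10).
v_1 = A·v_0 = (5, 2, 0).
v_2 = A·v_1 = (9, 9, 8).
v_3 = A·v_2 = (0, 6, 0).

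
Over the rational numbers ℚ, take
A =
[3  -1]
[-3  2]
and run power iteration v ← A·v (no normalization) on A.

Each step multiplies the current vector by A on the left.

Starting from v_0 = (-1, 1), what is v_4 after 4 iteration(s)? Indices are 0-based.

v_4 = (-314, 409)

v_0 = (-1, 1).
v_1 = A·v_0 = (-4, 5).
v_2 = A·v_1 = (-17, 22).
v_3 = A·v_2 = (-73, 95).
v_4 = A·v_3 = (-314, 409).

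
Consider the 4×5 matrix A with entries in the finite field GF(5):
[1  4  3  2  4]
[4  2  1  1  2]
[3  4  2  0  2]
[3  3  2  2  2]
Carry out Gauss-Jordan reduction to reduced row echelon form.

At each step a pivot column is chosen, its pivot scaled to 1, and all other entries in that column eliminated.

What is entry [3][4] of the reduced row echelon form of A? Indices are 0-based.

[1] R0 /= 1  ⇒  (1, 4, 3, 2, 4)
     R1 -= 4·R0  ⇒  (0, 1, 4, 3, 1)
     R2 -= 3·R0  ⇒  (0, 2, 3, 4, 0)
     R3 -= 3·R0  ⇒  (0, 1, 3, 1, 0)
[2] R1 /= 1  ⇒  (0, 1, 4, 3, 1)
     R0 -= 4·R1  ⇒  (1, 0, 2, 0, 0)
     R2 -= 2·R1  ⇒  (0, 0, 0, 3, 3)
     R3 -= 1·R1  ⇒  (0, 0, 4, 3, 4)
[3] R2 <-> R3
[3] R2 /= 4  ⇒  (0, 0, 1, 2, 1)
     R0 -= 2·R2  ⇒  (1, 0, 0, 1, 3)
     R1 -= 4·R2  ⇒  (0, 1, 0, 0, 2)
[4] R3 /= 3  ⇒  (0, 0, 0, 1, 1)
     R0 -= 1·R3  ⇒  (1, 0, 0, 0, 2)
     R2 -= 2·R3  ⇒  (0, 0, 1, 0, 4)

M[3][4] = 1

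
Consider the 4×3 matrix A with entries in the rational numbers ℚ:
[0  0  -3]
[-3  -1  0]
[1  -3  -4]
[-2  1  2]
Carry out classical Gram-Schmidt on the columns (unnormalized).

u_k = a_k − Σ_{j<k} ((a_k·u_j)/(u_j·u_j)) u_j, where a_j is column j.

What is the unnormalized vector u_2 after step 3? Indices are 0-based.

u_2 = (-3, 0, 0, 0)

Step 1: u_0 = a_0 = (0, -3, 1, -2).
Step 2: u_1 = a_1 − (-1/7)·u_0 = (0, -10/7, -20/7, 5/7).
Step 3: u_2 = a_2 − (-4/7)·u_0 − (6/5)·u_1 = (-3, 0, 0, 0).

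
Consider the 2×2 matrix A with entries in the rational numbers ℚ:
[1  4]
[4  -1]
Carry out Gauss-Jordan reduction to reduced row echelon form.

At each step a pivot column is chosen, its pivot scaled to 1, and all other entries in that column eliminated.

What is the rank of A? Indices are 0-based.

[1] R0 /= 1  ⇒  (1, 4)
     R1 -= 4·R0  ⇒  (0, -17)
[2] R1 /= -17  ⇒  (0, 1)
     R0 -= 4·R1  ⇒  (1, 0)

rank = 2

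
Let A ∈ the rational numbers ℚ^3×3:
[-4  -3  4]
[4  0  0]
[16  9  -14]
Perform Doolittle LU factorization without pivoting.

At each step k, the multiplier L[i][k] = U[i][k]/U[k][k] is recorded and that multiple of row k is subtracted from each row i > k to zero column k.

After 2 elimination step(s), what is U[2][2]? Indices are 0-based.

Step 1: pivot at (0,0) is -4.
  row1 ← row1 − (-1)·row0  ⇒  L[1][0]=-1, U row1=(0, -3, 4)
  row2 ← row2 − (-4)·row0  ⇒  L[2][0]=-4, U row2=(0, -3, 2)
Step 2: pivot at (1,1) is -3.
  row2 ← row2 − (1)·row1  ⇒  L[2][1]=1, U row2=(0, 0, -2)

U[2][2] = -2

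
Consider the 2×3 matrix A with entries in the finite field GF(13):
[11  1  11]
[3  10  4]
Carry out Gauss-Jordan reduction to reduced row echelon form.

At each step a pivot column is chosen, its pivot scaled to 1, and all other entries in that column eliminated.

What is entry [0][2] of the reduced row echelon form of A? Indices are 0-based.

step 1: normalize row 0 (÷11) = (1, 6, 1)
  row 1: subtract 3×row0 = (0, 5, 1)
step 2: normalize row 1 (÷5) = (0, 1, 8)
  row 0: subtract 6×row1 = (1, 0, 5)

M[0][2] = 5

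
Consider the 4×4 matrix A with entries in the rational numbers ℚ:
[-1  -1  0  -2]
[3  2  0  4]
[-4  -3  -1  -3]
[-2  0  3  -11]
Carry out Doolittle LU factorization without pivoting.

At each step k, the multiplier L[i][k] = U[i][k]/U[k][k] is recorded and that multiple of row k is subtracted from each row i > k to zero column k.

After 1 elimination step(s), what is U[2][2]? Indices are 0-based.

U[2][2] = -1

k=0: U[0][0]=-1
  eliminate (1,0): mult=-3, new row 1: (0, -1, 0, -2); set L[1][0]=-3
  eliminate (2,0): mult=4, new row 2: (0, 1, -1, 5); set L[2][0]=4
  eliminate (3,0): mult=2, new row 3: (0, 2, 3, -7); set L[3][0]=2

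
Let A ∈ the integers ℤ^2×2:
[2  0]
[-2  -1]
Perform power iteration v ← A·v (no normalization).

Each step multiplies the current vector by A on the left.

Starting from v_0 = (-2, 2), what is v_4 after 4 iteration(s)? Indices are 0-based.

v_4 = (-32, 22)

v_0 = (-2, 2).
v_1 = A·v_0 = (-4, 2).
v_2 = A·v_1 = (-8, 6).
v_3 = A·v_2 = (-16, 10).
v_4 = A·v_3 = (-32, 22).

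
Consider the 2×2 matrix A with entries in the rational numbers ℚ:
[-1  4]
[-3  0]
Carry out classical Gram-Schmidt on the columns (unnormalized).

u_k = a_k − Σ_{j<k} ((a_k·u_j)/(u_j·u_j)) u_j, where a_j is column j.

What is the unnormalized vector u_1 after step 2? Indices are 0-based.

u_1 = (18/5, -6/5)

Step 1: u_0 = a_0 = (-1, -3).
Step 2: u_1 = a_1 − (-2/5)·u_0 = (18/5, -6/5).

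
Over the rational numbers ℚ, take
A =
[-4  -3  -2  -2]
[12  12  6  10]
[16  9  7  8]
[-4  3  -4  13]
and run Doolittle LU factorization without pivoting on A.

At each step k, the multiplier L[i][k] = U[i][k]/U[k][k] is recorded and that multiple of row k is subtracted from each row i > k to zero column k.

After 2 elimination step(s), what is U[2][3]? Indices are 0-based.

Step 1: pivot at (0,0) is -4.
  row1 ← row1 − (-3)·row0  ⇒  L[1][0]=-3, U row1=(0, 3, 0, 4)
  row2 ← row2 − (-4)·row0  ⇒  L[2][0]=-4, U row2=(0, -3, -1, 0)
  row3 ← row3 − (1)·row0  ⇒  L[3][0]=1, U row3=(0, 6, -2, 15)
Step 2: pivot at (1,1) is 3.
  row2 ← row2 − (-1)·row1  ⇒  L[2][1]=-1, U row2=(0, 0, -1, 4)
  row3 ← row3 − (2)·row1  ⇒  L[3][1]=2, U row3=(0, 0, -2, 7)

U[2][3] = 4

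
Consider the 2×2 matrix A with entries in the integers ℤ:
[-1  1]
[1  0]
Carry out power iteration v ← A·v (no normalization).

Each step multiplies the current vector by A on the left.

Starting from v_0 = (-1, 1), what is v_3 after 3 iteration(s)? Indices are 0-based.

v_0 = (-1, 1).
v_1 = A·v_0 = (2, -1).
v_2 = A·v_1 = (-3, 2).
v_3 = A·v_2 = (5, -3).

v_3 = (5, -3)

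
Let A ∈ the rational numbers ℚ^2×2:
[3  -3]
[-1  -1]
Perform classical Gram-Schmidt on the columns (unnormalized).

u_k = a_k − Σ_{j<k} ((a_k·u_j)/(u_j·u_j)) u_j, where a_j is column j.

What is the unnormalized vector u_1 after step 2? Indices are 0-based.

u_1 = (-3/5, -9/5)

Step 1: u_0 = a_0 = (3, -1).
Step 2: u_1 = a_1 − (-4/5)·u_0 = (-3/5, -9/5).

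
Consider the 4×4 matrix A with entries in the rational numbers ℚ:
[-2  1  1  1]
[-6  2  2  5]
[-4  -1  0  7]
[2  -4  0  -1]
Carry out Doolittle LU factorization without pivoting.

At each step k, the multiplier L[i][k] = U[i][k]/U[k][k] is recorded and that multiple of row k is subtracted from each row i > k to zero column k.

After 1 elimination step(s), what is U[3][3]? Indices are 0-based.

[col 0] pivot -2
  R1 -= 3*R0 → (0, -1, -1, 2)  (L[1][0] := 3)
  R2 -= 2*R0 → (0, -3, -2, 5)  (L[2][0] := 2)
  R3 -= -1*R0 → (0, -3, 1, 0)  (L[3][0] := -1)

U[3][3] = 0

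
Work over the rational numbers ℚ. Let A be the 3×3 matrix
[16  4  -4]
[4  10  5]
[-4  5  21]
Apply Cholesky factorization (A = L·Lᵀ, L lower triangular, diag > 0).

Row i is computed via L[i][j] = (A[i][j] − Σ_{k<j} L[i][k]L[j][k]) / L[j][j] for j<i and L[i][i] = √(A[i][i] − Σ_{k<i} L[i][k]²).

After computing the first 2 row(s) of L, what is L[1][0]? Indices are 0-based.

Step 1: L[0][0] = √(16) = 4.
  L[1][0] = (4) / L[0][0] = 1.
Step 2: L[1][1] = √(9) = 3.

L[1][0] = 1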